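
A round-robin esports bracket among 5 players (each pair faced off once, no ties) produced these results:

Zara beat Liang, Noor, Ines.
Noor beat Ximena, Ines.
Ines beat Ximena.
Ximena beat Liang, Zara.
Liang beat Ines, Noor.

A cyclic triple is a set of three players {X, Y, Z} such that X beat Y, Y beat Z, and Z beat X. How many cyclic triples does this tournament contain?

Win totals: Liang 2, Ines 1, Ximena 2, Zara 3, Noor 2.
A player with w wins dominates both others in C(w,2) triples; summing gives 1 + 0 + 1 + 3 + 1 = 6 transitive triples.
Total triples C(5,3) = 10, so cyclic triples = 10 − 6 = 4.

4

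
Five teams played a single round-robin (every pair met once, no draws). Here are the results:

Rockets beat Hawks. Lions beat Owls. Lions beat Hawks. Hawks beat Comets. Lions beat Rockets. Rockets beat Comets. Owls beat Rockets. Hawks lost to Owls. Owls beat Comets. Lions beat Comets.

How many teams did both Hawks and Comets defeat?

Hawks beat: Comets.
Comets beat: no one.
No one was beaten by both.

0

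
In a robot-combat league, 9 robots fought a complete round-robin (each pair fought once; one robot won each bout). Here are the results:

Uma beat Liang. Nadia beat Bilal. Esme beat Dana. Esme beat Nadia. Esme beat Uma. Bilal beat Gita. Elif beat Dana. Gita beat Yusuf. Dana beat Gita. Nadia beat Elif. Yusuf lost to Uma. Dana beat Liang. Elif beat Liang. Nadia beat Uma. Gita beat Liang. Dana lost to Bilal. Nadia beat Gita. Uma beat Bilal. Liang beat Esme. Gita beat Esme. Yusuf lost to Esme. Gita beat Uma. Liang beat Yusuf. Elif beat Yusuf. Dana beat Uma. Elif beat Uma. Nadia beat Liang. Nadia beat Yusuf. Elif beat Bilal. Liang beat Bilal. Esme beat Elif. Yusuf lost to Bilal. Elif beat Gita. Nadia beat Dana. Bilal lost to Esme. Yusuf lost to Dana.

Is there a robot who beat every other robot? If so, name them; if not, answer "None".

None

Highest win total is Nadia with 7 (out of 8 possible).
Nadia lost to Esme, so no robot went undefeated.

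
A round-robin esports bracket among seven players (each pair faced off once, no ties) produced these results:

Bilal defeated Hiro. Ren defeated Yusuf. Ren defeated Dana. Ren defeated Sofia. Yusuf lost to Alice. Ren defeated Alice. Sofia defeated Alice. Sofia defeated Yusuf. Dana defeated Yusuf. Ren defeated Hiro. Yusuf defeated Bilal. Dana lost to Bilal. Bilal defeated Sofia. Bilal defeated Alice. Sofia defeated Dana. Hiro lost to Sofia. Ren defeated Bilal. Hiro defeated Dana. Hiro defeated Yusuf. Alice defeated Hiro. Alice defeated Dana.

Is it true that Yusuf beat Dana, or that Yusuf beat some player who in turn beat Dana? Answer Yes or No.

Yes

Yusuf did not beat Dana directly.
Yusuf beat Bilal. Of those, Bilal beat Dana.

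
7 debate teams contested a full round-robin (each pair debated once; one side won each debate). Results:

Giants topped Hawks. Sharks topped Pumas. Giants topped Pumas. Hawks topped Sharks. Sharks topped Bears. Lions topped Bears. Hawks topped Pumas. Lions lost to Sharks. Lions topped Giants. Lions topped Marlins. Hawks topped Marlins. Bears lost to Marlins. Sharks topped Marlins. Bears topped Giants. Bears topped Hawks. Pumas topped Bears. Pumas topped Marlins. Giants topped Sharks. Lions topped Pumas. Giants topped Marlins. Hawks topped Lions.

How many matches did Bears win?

Bears' results: beat Giants, Hawks; lost to Sharks, Marlins, Pumas, Lions.
That is 2 wins.

2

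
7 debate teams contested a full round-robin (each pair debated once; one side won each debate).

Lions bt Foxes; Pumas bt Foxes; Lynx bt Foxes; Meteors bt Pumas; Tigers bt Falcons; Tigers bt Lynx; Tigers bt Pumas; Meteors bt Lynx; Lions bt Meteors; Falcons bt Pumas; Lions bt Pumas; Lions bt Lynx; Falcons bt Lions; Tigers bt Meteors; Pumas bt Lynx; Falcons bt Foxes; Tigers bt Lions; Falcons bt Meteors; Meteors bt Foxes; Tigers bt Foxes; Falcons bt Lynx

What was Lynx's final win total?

Lynx's results: beat Foxes; lost to Pumas, Meteors, Lions, Falcons, Tigers.
That is 1 win.

1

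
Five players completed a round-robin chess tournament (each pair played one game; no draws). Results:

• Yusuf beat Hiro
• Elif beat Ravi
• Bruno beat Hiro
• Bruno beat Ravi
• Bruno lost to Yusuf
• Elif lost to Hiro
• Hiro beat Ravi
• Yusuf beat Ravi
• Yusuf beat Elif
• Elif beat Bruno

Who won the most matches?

Yusuf

Win totals: Yusuf 4, Bruno 2, Ravi 0, Hiro 2, Elif 2.
Yusuf leads with 4 wins (next highest: 2).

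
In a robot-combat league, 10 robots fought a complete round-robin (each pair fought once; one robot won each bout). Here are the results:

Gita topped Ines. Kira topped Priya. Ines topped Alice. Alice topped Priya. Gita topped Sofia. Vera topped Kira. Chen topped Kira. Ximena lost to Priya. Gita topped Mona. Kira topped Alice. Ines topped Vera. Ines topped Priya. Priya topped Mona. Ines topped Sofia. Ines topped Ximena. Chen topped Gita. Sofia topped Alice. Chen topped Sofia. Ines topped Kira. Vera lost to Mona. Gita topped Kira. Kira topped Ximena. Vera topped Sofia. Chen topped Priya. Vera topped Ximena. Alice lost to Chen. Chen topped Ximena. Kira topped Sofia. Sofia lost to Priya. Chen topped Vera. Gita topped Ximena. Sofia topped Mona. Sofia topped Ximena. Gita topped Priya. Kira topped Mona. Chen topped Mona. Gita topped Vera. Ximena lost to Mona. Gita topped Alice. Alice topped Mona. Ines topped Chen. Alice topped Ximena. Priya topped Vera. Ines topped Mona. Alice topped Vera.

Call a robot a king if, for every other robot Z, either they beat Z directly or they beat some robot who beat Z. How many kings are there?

3

Ximena cannot reach Ines, Chen, Gita, Priya, Mona, Alice, Kira, Sofia, Vera in two steps.
Ines reaches everyone (king).
Chen reaches everyone (king).
Gita reaches everyone (king).
Priya cannot reach Ines, Chen, Gita in two steps.
Mona cannot reach Ines, Chen, Gita, Priya, Alice in two steps.
Alice cannot reach Ines, Chen, Gita in two steps.
Kira cannot reach Ines, Chen, Gita in two steps.
Sofia cannot reach Ines, Chen, Gita, Kira in two steps.
Vera cannot reach Ines, Chen, Gita in two steps.
Kings: Ines, Chen, Gita — 3.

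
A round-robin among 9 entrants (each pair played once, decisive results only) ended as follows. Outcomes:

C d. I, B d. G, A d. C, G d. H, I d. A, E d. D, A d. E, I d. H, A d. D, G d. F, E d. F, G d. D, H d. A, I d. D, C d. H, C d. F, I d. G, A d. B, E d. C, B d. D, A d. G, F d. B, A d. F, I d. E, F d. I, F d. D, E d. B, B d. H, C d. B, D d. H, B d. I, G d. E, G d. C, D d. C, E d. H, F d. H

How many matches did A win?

6

A's results: beat B, C, D, E, F, G; lost to H, I.
That is 6 wins.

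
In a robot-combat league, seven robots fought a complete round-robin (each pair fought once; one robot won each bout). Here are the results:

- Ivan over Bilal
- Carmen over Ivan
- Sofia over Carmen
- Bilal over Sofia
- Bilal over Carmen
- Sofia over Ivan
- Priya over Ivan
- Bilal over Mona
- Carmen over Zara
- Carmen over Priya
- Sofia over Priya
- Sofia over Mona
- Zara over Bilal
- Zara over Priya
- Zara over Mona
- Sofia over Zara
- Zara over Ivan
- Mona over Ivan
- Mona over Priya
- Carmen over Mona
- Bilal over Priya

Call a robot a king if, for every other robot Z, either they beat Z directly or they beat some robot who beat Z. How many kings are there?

Mona cannot reach Sofia, Zara, Carmen in two steps.
Bilal reaches everyone (king).
Sofia reaches everyone (king).
Zara reaches everyone (king).
Priya cannot reach Mona, Sofia, Zara, Carmen in two steps.
Ivan cannot reach Zara in two steps.
Carmen cannot reach Sofia in two steps.
Kings: Bilal, Sofia, Zara — 3.

3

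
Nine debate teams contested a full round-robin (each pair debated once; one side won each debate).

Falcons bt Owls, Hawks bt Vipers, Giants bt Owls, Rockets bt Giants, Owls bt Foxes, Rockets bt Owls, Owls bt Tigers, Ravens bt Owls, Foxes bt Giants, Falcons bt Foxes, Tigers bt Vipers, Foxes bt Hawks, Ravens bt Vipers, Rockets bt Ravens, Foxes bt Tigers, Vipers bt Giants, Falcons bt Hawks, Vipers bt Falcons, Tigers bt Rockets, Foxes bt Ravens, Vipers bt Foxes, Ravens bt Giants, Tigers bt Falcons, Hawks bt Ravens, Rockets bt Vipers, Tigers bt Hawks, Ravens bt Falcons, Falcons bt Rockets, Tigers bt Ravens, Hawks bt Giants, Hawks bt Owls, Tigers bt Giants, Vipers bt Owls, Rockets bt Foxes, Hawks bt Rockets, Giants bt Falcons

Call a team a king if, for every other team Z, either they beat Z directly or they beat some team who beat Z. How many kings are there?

8

Tigers reaches everyone (king).
Owls reaches everyone (king).
Foxes reaches everyone (king).
Rockets reaches everyone (king).
Vipers reaches everyone (king).
Ravens reaches everyone (king).
Giants cannot reach Vipers, Ravens in two steps.
Hawks reaches everyone (king).
Falcons reaches everyone (king).
Kings: Tigers, Owls, Foxes, Rockets, Vipers, Ravens, Hawks, Falcons — 8.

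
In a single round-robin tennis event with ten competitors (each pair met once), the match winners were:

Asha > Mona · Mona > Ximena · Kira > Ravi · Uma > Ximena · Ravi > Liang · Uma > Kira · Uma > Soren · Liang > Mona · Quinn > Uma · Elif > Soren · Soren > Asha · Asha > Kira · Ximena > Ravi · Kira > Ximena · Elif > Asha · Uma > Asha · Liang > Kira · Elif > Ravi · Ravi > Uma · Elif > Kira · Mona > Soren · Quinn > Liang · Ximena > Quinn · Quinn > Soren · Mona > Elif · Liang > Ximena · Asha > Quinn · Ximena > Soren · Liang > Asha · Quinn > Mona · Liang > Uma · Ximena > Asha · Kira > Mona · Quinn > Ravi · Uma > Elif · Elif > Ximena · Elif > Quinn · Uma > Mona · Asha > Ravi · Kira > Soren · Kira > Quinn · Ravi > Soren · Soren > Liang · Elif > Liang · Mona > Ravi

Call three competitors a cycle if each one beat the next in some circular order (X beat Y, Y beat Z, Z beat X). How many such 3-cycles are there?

Win totals: Quinn 5, Soren 2, Ravi 3, Asha 4, Elif 7, Mona 4, Kira 5, Ximena 4, Liang 5, Uma 6.
A competitor with w wins dominates both others in C(w,2) triples; summing gives 10 + 1 + 3 + 6 + 21 + 6 + 10 + 6 + 10 + 15 = 88 transitive triples.
Total triples C(10,3) = 120, so cyclic triples = 120 − 88 = 32.

32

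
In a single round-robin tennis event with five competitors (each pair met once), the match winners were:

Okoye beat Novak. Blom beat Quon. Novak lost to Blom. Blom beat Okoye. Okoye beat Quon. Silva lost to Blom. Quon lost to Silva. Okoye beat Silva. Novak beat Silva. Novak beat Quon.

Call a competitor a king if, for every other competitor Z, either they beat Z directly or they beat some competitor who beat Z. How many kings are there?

Silva cannot reach Blom, Okoye, Novak in two steps.
Quon cannot reach Silva, Blom, Okoye, Novak in two steps.
Blom reaches everyone (king).
Okoye cannot reach Blom in two steps.
Novak cannot reach Blom, Okoye in two steps.
Kings: Blom — 1.

1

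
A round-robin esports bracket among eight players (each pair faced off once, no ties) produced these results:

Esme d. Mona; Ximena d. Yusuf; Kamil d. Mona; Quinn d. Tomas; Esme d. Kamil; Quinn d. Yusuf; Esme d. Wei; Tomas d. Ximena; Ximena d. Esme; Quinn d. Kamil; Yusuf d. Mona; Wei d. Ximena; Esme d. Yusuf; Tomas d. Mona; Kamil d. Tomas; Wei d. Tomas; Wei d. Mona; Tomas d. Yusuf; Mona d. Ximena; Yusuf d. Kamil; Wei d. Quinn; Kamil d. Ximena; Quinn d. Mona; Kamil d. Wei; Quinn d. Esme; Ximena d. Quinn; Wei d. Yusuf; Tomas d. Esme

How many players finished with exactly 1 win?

Win totals: Quinn 5, Kamil 4, Tomas 4, Wei 5, Ximena 3, Yusuf 2, Esme 4, Mona 1.
Exactly 1: Mona — 1 player.

1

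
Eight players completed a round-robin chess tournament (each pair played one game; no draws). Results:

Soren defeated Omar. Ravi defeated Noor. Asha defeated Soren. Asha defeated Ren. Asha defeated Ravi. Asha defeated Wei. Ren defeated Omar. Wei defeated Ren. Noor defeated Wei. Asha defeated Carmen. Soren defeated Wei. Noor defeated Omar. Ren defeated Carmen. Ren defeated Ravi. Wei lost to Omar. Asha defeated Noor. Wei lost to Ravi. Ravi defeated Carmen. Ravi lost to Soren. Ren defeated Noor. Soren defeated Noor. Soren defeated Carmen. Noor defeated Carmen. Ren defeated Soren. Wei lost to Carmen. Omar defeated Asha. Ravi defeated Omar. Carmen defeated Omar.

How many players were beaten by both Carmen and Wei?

Carmen beat: Omar, Wei.
Wei beat: Ren.
No one was beaten by both.

0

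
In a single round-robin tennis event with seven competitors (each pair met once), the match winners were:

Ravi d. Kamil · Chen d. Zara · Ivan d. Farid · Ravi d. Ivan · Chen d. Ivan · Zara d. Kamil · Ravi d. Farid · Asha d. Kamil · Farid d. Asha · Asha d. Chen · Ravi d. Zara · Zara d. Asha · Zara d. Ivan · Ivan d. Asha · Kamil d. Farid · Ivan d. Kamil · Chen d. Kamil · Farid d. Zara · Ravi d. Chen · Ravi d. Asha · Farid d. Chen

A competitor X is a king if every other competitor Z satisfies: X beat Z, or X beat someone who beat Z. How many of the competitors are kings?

Chen cannot reach Ravi in two steps.
Asha cannot reach Ravi in two steps.
Kamil cannot reach Ravi, Ivan in two steps.
Ravi reaches everyone (king).
Zara cannot reach Ravi in two steps.
Ivan cannot reach Ravi in two steps.
Farid cannot reach Ravi in two steps.
Kings: Ravi — 1.

1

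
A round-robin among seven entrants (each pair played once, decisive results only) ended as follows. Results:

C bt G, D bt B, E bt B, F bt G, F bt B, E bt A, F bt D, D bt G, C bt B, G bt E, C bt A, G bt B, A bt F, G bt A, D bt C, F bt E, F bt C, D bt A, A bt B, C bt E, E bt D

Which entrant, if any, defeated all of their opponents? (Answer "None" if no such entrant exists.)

None

Highest win total is F with 5 (out of 6 possible).
F lost to A, so no entrant went undefeated.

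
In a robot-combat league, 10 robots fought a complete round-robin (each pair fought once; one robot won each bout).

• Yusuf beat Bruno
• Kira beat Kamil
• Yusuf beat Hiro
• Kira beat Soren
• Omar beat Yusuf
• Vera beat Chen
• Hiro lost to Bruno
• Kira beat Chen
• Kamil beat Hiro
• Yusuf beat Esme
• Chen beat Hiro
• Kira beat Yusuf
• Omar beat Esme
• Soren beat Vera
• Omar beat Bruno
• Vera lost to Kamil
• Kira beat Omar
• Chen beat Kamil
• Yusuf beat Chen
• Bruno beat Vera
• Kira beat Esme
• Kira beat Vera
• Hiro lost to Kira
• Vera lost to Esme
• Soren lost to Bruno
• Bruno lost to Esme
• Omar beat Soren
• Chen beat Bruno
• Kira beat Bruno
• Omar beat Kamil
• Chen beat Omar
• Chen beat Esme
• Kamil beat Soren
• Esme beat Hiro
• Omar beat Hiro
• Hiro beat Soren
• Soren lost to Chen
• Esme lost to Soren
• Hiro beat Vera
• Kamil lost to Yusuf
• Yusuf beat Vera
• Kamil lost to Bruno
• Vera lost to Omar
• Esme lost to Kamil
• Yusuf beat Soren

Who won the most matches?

Win totals: Vera 1, Esme 3, Yusuf 7, Bruno 4, Omar 7, Chen 6, Soren 2, Kamil 4, Hiro 2, Kira 9.
Kira leads with 9 wins (next highest: 7).

Kira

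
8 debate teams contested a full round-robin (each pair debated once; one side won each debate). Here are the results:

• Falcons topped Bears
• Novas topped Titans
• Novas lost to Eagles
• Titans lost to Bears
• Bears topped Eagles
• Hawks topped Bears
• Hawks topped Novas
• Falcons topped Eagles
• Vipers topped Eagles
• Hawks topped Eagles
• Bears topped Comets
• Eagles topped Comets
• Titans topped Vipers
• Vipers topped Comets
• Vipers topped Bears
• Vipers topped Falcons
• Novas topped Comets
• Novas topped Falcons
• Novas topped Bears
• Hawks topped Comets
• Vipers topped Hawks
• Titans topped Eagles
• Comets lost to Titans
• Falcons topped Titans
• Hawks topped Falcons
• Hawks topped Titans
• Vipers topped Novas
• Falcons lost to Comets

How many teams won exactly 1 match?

1

Win totals: Falcons 3, Bears 3, Hawks 6, Titans 3, Eagles 2, Vipers 6, Novas 4, Comets 1.
Exactly 1: Comets — 1 team.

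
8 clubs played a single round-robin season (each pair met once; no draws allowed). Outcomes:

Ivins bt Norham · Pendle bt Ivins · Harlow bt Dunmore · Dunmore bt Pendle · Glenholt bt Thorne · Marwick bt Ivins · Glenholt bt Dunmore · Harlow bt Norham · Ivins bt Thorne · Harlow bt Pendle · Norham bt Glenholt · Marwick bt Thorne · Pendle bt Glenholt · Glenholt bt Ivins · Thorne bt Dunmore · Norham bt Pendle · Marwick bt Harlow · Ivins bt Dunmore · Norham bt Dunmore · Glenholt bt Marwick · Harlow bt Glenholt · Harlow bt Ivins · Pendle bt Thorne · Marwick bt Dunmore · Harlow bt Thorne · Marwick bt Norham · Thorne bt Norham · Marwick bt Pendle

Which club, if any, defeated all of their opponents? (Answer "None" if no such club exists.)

None

Highest win total is Marwick with 6 (out of 7 possible).
Marwick lost to Glenholt, so no club went undefeated.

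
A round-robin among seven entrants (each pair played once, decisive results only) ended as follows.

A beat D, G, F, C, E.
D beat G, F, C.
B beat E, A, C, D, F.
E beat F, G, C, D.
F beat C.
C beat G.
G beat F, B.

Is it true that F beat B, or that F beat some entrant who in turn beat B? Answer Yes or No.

F did not beat B directly.
F beat C, but each of them lost to B. No two-step path.

No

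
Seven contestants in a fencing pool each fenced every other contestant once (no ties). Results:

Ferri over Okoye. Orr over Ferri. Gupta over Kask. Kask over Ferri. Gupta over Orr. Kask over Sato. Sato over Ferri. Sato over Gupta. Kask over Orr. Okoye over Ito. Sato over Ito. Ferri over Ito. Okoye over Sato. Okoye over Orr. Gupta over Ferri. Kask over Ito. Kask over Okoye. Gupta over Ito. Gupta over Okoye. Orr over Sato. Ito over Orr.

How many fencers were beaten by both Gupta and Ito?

Gupta beat: Ito, Kask, Orr, Okoye, Ferri.
Ito beat: Orr.
Both beat: Orr — 1.

1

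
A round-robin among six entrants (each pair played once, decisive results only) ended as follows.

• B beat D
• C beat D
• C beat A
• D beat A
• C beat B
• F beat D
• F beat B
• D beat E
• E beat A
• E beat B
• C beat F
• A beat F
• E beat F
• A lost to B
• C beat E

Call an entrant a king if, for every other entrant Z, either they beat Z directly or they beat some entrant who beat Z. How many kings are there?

1

A cannot reach C, E in two steps.
B cannot reach C in two steps.
C reaches everyone (king).
D cannot reach C in two steps.
E cannot reach C in two steps.
F cannot reach C in two steps.
Kings: C — 1.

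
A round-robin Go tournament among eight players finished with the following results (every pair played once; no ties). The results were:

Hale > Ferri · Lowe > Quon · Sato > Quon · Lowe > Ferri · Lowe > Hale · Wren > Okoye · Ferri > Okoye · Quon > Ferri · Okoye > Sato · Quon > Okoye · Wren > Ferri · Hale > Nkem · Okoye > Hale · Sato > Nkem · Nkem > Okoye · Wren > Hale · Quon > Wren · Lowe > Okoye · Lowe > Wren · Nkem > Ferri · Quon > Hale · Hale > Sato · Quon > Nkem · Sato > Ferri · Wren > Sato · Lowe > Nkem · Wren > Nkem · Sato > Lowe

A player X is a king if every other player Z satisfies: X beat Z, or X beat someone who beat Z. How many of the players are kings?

Hale cannot reach Wren in two steps.
Sato reaches everyone (king).
Wren reaches everyone (king).
Okoye cannot reach Wren in two steps.
Nkem cannot reach Wren, Lowe, Quon in two steps.
Lowe reaches everyone (king).
Quon cannot reach Lowe in two steps.
Ferri cannot reach Wren, Nkem, Lowe, Quon in two steps.
Kings: Sato, Wren, Lowe — 3.

3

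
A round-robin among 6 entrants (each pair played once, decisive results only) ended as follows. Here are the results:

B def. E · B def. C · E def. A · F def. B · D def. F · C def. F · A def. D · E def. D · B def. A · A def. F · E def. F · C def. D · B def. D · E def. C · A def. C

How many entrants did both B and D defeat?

B beat: A, C, D, E.
D beat: F.
No one was beaten by both.

0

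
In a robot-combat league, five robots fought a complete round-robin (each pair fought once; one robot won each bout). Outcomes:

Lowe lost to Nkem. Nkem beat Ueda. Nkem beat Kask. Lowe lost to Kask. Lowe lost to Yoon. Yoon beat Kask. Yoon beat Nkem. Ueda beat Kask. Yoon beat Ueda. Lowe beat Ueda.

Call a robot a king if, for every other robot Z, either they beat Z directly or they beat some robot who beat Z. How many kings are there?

Lowe cannot reach Nkem, Yoon in two steps.
Kask cannot reach Nkem, Yoon in two steps.
Nkem cannot reach Yoon in two steps.
Ueda cannot reach Nkem, Yoon in two steps.
Yoon reaches everyone (king).
Kings: Yoon — 1.

1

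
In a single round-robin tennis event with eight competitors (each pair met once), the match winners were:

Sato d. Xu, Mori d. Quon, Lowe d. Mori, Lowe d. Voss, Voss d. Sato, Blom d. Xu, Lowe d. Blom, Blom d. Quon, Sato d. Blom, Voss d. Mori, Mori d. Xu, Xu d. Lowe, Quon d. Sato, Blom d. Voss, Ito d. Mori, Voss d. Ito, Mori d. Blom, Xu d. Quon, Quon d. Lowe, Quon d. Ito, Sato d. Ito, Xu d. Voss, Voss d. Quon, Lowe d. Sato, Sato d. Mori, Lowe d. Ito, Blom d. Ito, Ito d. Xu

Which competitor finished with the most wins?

Win totals: Voss 4, Quon 3, Xu 3, Sato 4, Lowe 5, Ito 2, Mori 3, Blom 4.
Lowe leads with 5 wins (next highest: 4).

Lowe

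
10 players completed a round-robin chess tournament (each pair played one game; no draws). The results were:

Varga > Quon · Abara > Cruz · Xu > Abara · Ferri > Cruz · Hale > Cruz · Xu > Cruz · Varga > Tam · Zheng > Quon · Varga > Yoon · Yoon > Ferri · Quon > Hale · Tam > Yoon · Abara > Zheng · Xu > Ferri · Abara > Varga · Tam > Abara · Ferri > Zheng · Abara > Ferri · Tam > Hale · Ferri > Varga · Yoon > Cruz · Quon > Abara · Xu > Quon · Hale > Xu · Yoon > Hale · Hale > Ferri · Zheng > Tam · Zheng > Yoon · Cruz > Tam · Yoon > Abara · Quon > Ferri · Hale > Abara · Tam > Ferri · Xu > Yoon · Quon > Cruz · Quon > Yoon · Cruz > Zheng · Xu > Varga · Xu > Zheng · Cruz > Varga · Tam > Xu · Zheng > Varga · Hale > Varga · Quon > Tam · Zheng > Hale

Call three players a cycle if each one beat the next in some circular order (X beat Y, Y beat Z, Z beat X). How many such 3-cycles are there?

Win totals: Xu 7, Hale 5, Yoon 4, Zheng 5, Abara 4, Tam 5, Quon 6, Ferri 3, Varga 3, Cruz 3.
A player with w wins dominates both others in C(w,2) triples; summing gives 21 + 10 + 6 + 10 + 6 + 10 + 15 + 3 + 3 + 3 = 87 transitive triples.
Total triples C(10,3) = 120, so cyclic triples = 120 − 87 = 33.

33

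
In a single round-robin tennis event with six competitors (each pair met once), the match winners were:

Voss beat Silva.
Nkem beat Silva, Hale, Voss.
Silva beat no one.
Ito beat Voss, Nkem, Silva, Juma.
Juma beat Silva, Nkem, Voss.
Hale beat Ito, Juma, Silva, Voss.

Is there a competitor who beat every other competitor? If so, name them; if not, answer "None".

Highest win total is Ito with 4 (out of 5 possible).
Ito lost to Hale, so no competitor went undefeated.

None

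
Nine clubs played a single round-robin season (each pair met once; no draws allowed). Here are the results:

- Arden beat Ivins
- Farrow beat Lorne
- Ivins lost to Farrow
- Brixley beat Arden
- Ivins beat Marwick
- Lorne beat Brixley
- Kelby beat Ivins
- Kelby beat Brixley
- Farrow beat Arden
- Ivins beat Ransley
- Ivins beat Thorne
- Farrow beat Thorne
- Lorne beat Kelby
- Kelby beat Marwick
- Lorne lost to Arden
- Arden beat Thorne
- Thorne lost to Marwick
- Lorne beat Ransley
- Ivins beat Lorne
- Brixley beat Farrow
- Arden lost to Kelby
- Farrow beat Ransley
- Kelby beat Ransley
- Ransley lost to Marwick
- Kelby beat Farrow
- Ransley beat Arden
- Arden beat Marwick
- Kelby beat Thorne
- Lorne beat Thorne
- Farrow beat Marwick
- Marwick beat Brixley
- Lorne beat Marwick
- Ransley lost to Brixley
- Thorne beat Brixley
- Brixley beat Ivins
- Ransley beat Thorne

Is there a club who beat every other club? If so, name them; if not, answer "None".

Highest win total is Kelby with 7 (out of 8 possible).
Kelby lost to Lorne, so no club went undefeated.

None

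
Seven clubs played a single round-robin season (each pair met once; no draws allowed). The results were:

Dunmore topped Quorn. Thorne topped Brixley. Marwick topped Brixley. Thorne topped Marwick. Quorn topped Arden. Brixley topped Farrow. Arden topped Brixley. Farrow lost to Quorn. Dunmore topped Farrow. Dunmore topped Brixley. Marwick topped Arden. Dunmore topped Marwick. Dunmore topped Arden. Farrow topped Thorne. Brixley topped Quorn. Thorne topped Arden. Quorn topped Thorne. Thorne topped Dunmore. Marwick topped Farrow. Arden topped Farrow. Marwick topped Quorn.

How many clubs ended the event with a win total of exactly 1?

Win totals: Brixley 2, Quorn 3, Farrow 1, Thorne 4, Marwick 4, Arden 2, Dunmore 5.
Exactly 1: Farrow — 1 club.

1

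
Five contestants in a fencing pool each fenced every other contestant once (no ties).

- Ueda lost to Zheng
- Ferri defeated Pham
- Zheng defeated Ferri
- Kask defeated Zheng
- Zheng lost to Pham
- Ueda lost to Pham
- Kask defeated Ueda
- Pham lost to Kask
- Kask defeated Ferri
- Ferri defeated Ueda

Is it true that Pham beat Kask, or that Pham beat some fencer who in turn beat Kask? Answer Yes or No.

No

Pham did not beat Kask directly.
Pham beat Zheng, Ueda, but each of them lost to Kask. No two-step path.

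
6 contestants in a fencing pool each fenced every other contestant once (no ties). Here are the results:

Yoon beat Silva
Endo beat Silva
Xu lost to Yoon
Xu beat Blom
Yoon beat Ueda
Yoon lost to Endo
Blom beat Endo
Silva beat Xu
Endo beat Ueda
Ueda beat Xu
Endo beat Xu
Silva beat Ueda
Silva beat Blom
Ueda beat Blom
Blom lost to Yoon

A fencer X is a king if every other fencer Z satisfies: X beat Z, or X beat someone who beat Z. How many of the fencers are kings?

Ueda cannot reach Yoon, Silva in two steps.
Xu cannot reach Ueda, Yoon, Silva in two steps.
Yoon reaches everyone (king).
Silva cannot reach Yoon in two steps.
Blom reaches everyone (king).
Endo reaches everyone (king).
Kings: Yoon, Blom, Endo — 3.

3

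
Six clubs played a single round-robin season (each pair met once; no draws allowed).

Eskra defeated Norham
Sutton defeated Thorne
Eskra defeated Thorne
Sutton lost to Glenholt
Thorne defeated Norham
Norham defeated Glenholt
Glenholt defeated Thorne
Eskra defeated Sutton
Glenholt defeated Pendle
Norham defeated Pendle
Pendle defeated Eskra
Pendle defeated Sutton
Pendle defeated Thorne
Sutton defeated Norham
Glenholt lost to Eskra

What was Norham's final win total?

2

Norham's results: beat Pendle, Glenholt; lost to Sutton, Eskra, Thorne.
That is 2 wins.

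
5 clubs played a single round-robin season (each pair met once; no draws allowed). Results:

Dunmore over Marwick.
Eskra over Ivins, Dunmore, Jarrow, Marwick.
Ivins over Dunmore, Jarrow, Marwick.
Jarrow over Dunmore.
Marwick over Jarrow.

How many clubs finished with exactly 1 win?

Win totals: Jarrow 1, Eskra 4, Marwick 1, Dunmore 1, Ivins 3.
Exactly 1: Jarrow, Marwick, Dunmore — 3 clubs.

3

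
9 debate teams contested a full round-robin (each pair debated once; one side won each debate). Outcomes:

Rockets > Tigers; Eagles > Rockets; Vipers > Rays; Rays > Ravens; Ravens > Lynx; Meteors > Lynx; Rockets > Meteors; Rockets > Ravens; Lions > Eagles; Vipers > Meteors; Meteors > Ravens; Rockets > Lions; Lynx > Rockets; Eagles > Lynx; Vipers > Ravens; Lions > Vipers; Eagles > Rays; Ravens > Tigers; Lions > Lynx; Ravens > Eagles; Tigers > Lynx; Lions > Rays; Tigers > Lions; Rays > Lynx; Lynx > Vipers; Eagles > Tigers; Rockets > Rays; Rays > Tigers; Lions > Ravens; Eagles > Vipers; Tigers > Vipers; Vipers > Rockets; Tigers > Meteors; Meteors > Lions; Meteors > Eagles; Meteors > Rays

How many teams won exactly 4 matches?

Win totals: Vipers 4, Meteors 5, Rockets 5, Tigers 4, Eagles 5, Lions 5, Ravens 3, Rays 3, Lynx 2.
Exactly 4: Vipers, Tigers — 2 teams.

2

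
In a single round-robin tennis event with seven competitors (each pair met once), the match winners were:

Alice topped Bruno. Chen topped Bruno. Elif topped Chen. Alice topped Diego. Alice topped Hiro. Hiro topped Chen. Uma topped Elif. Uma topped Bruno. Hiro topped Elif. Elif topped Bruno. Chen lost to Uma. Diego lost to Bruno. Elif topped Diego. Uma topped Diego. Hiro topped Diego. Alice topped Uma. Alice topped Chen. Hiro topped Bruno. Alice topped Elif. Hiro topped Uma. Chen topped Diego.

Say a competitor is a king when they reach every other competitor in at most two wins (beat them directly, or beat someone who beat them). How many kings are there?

Hiro cannot reach Alice in two steps.
Elif cannot reach Hiro, Alice, Uma in two steps.
Bruno cannot reach Hiro, Elif, Chen, Alice, Uma in two steps.
Chen cannot reach Hiro, Elif, Alice, Uma in two steps.
Alice reaches everyone (king).
Uma cannot reach Hiro, Alice in two steps.
Diego cannot reach Hiro, Elif, Bruno, Chen, Alice, Uma in two steps.
Kings: Alice — 1.

1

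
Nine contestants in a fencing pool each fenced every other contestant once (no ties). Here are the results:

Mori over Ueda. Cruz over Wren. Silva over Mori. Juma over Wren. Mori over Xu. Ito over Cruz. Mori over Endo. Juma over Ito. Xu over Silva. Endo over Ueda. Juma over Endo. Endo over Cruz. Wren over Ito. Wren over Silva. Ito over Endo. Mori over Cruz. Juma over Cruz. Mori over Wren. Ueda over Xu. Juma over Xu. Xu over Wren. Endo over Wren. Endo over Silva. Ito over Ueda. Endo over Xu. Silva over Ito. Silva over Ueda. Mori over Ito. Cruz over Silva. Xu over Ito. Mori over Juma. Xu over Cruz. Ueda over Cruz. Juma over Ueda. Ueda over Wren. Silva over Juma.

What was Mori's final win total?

Mori's results: beat Juma, Ueda, Endo, Wren, Xu, Ito, Cruz; lost to Silva.
That is 7 wins.

7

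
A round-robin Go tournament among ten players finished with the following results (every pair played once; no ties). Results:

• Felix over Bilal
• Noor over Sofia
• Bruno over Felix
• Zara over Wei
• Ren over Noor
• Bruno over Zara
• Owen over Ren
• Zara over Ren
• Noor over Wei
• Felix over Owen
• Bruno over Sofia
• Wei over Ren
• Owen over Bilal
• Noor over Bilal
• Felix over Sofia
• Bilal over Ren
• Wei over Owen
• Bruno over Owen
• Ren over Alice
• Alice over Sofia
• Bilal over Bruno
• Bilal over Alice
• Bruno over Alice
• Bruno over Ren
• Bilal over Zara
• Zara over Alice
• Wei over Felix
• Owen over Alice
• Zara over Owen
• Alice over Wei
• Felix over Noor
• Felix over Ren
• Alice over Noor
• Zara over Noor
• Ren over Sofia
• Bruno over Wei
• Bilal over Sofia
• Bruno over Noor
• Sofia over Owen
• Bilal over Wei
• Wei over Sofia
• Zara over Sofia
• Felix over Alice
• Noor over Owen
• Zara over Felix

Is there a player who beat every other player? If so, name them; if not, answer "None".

None

Highest win total is Bruno with 8 (out of 9 possible).
Bruno lost to Bilal, so no player went undefeated.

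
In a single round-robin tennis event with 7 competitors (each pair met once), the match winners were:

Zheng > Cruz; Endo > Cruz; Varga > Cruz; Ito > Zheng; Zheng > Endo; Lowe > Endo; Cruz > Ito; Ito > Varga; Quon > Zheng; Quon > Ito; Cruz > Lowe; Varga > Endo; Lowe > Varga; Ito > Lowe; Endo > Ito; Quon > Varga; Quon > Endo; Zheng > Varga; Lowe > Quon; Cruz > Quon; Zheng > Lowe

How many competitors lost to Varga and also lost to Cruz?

Varga beat: Endo, Cruz.
Cruz beat: Ito, Quon, Lowe.
No one was beaten by both.

0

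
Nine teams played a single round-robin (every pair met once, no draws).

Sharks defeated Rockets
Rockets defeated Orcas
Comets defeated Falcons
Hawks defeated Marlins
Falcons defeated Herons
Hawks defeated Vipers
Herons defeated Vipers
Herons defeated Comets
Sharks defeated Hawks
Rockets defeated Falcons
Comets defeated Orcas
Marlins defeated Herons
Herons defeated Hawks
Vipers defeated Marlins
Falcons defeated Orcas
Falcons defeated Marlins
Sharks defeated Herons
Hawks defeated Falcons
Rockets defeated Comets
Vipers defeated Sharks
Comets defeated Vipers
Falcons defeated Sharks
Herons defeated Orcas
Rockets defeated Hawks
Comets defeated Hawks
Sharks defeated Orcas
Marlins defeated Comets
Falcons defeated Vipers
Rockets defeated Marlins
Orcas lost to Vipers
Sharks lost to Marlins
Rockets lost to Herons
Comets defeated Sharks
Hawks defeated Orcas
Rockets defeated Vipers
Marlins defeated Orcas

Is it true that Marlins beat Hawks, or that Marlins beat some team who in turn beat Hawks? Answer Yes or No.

Marlins did not beat Hawks directly.
Marlins beat Sharks, Comets, Orcas, Herons. Of those, Sharks beat Hawks.

Yes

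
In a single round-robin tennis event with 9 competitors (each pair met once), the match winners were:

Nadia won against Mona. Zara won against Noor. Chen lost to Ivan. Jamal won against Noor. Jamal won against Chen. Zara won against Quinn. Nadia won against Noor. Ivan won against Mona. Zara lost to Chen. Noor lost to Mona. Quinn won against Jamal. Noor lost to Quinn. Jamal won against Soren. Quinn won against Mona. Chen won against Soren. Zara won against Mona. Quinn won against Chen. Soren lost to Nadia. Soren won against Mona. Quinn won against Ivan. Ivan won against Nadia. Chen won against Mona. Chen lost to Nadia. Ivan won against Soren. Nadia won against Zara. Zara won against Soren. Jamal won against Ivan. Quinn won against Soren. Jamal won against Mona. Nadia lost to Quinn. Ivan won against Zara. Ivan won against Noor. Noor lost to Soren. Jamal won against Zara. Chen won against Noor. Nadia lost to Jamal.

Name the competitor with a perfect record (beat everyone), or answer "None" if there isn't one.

None

Highest win total is Quinn with 7 (out of 8 possible).
Quinn lost to Zara, so no competitor went undefeated.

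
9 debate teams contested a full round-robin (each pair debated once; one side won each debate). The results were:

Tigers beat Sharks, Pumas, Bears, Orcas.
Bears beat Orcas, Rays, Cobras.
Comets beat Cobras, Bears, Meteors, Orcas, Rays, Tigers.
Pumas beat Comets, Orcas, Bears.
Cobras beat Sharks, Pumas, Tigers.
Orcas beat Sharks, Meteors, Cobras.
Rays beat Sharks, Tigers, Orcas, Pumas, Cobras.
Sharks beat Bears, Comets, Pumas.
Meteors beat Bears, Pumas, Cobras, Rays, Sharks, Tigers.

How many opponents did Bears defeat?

3

Bears' results: beat Cobras, Orcas, Rays; lost to Tigers, Meteors, Comets, Sharks, Pumas.
That is 3 wins.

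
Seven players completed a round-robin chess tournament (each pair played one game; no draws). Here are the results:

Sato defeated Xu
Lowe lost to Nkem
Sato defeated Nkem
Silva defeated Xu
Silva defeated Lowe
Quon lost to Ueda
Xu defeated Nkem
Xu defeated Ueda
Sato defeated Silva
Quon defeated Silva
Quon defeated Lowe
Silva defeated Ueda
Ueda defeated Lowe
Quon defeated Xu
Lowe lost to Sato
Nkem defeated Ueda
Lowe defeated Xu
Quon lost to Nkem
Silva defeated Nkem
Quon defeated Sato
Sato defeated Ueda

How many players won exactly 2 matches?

2

Win totals: Sato 5, Lowe 1, Ueda 2, Xu 2, Quon 4, Silva 4, Nkem 3.
Exactly 2: Ueda, Xu — 2 players.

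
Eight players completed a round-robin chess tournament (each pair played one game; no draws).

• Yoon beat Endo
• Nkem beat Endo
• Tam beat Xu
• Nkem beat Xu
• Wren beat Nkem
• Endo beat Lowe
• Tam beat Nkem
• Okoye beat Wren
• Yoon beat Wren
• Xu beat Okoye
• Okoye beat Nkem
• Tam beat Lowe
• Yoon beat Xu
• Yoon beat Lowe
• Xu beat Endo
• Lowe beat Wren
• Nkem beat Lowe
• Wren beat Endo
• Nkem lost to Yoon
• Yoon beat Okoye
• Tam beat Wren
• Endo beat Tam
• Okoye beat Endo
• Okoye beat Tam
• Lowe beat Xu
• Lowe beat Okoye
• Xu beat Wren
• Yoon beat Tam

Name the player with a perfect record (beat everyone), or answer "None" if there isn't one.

Yoon

Yoon has 7 wins out of 7 opponents — a perfect record.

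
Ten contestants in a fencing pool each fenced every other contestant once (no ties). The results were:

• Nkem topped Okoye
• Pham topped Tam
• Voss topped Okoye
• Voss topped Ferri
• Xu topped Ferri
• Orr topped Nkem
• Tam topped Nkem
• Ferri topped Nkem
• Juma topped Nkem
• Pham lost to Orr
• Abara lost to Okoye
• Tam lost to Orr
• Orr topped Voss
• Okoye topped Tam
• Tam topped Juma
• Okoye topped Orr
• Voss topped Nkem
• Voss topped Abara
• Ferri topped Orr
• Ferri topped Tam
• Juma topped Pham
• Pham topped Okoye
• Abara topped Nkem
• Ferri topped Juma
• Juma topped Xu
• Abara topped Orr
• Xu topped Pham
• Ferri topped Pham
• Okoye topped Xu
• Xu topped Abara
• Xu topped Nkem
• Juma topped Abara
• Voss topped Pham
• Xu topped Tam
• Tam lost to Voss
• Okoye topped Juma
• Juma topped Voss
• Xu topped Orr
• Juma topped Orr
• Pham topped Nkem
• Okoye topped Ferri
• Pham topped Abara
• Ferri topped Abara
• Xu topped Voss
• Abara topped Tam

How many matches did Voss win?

Voss' results: beat Nkem, Abara, Okoye, Ferri, Tam, Pham; lost to Xu, Juma, Orr.
That is 6 wins.

6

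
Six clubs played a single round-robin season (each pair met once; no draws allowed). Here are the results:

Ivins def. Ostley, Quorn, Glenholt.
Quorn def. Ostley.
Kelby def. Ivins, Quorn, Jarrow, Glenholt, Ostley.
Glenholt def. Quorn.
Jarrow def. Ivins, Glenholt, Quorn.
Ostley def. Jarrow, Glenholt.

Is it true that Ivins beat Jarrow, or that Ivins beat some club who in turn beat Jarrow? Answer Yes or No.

Ivins did not beat Jarrow directly.
Ivins beat Glenholt, Ostley, Quorn. Of those, Ostley beat Jarrow.

Yes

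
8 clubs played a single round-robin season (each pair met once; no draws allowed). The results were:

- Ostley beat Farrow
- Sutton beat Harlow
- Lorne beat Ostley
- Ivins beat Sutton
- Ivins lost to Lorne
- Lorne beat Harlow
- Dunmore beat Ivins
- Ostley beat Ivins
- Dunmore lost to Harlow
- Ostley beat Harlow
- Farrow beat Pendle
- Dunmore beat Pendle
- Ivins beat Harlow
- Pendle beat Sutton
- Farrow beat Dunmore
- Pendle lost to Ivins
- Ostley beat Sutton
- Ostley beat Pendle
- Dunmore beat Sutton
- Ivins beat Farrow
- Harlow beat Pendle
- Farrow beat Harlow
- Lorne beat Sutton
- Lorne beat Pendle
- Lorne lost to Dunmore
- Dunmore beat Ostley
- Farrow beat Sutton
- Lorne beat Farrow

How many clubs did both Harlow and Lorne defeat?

1

Harlow beat: Pendle, Dunmore.
Lorne beat: Ivins, Ostley, Pendle, Farrow, Harlow, Sutton.
Both beat: Pendle — 1.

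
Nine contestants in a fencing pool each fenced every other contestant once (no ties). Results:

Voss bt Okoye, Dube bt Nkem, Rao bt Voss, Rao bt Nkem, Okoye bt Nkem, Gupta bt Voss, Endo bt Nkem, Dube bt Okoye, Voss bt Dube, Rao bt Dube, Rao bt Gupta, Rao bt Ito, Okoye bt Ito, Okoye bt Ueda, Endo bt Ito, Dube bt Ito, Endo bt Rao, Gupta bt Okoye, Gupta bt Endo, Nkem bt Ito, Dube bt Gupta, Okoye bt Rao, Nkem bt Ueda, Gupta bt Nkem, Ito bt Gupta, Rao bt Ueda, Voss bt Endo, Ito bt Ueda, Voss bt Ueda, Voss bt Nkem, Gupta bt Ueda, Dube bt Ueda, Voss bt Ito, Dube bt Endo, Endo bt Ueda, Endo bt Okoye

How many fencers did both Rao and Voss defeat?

Rao beat: Voss, Ueda, Gupta, Ito, Dube, Nkem.
Voss beat: Ueda, Ito, Okoye, Dube, Nkem, Endo.
Both beat: Ueda, Ito, Dube, Nkem — 4.

4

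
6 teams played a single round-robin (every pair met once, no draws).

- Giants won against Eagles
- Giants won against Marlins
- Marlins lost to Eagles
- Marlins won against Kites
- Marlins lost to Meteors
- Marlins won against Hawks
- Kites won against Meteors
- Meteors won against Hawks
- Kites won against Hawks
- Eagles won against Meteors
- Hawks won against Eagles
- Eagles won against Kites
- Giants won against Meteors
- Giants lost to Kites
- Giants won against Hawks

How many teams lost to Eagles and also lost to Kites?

1

Eagles beat: Kites, Marlins, Meteors.
Kites beat: Giants, Hawks, Meteors.
Both beat: Meteors — 1.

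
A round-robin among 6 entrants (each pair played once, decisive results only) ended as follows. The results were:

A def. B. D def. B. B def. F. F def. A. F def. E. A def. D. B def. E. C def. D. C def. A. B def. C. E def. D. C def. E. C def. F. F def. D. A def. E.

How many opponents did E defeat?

E's results: beat D; lost to A, B, C, F.
That is 1 win.

1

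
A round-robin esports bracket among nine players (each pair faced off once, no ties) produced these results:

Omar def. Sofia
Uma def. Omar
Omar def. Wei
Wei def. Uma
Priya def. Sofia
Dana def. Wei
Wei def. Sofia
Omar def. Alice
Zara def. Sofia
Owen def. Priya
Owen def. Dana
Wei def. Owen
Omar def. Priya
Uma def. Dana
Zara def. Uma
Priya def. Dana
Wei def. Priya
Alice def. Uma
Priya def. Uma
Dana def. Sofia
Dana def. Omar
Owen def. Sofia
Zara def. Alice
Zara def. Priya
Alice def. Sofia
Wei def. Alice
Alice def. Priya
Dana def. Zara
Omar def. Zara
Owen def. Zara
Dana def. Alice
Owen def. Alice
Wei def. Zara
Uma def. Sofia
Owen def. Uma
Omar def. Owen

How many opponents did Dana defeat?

Dana's results: beat Alice, Omar, Wei, Zara, Sofia; lost to Owen, Uma, Priya.
That is 5 wins.

5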